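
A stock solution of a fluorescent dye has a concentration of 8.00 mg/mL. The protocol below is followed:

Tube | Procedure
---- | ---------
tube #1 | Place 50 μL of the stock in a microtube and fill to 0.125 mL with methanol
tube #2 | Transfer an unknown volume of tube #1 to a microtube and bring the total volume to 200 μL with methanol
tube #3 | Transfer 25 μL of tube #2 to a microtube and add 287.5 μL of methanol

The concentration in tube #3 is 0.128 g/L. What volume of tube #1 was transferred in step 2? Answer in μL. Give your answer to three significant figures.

Step 1: 50 μL brought to 0.125 mL → factor 125/50 = 2.5
Step 2: v brought to 200 μL → factor = 200 μL/v
Step 3: 25 μL + 287.5 μL = 312.5 μL total → factor 312.5/25 = 12.5
Product of known-step factors = 31.25
Overall factor = 8.00 mg/mL / (0.128 g/L) = 62.5
Step-2 factor = 62.5 / 31.25 = 2
v = 200 μL / 2 = 100 μL

100 μL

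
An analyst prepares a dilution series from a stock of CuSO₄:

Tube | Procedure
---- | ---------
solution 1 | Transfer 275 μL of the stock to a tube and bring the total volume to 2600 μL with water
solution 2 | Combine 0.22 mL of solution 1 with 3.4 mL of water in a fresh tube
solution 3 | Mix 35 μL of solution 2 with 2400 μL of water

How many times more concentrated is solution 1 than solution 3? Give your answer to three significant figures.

1.14 × 10^3

Step 1: 275 μL brought to 2600 μL → factor 2600/275 = 9.4545
Step 2: 0.22 mL + 3.4 mL = 3.62 mL total → factor 3.62/0.22 = 16.455
Step 3: 35 μL + 2400 μL = 2435 μL total → factor 2435/35 = 69.571
Dilution factor to solution 1 = 9.4545; to solution 3 = 10823
[solution 1]/[solution 3] = (factor to solution 3)/(factor to solution 1) = 10823/9.4545 = 1.14 × 10^3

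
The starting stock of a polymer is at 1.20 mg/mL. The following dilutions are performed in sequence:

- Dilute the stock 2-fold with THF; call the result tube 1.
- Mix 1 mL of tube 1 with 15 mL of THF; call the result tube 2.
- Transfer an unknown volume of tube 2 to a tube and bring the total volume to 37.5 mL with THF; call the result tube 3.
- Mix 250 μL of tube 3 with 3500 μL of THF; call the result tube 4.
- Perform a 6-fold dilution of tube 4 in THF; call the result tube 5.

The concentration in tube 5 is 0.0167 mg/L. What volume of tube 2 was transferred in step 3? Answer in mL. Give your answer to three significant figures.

1.50 mL

Step 1: 2-fold → factor 2
Step 2: 1 mL + 15 mL = 16 mL total → factor 16/1 = 16
Step 3: v brought to 37.5 mL → factor = 37.5 mL/v
Step 4: 250 μL + 3500 μL = 3750 μL total → factor 3750/250 = 15
Step 5: 6-fold → factor 6
Product of known-step factors = 2880
Overall factor = 1.20 mg/mL / (0.0167 mg/L) = 71856
Step-3 factor = 71856 / 2880 = 24.95
v = 37.5 mL / 24.95 = 1.50 mL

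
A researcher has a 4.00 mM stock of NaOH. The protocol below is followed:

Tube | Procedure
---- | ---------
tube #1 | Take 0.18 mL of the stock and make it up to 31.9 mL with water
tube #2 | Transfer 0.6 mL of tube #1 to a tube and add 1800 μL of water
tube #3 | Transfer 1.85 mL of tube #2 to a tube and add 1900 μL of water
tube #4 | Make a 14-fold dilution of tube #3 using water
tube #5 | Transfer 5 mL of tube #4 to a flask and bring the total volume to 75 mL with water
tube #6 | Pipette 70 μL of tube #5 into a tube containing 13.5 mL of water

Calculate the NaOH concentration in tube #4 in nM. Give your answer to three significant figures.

199 nM

Step 1: 0.18 mL brought to 31.9 mL → factor 31.9/0.18 = 177.22
Step 2: 0.6 mL + 1800 μL = 2.4 mL total → factor 2.4/0.6 = 4
Step 3: 1.85 mL + 1900 μL = 3.75 mL total → factor 3.75/1.85 = 2.027
Step 4: 14-fold → factor 14
Dilution factor through tube #4 = 177.22 × 4 × 2.027 × 14 = 20117
[tube #4] = 4.00 mM / 20117 = 0.0001988 mM = 199 nM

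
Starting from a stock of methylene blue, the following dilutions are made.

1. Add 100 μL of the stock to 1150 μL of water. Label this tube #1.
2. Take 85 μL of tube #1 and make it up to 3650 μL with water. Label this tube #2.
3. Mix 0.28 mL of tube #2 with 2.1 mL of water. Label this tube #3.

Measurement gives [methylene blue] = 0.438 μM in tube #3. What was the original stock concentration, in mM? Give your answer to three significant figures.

2.00 mM

Step 1: 100 μL + 1150 μL = 1250 μL total → factor 1250/100 = 12.5
Step 2: 85 μL brought to 3650 μL → factor 3650/85 = 42.941
Step 3: 0.28 mL + 2.1 mL = 2.38 mL total → factor 2.38/0.28 = 8.5
Overall dilution factor = 12.5 × 42.941 × 8.5 = 4562.5
Stock = 0.438 μM × 4562.5 = 1998 μM = 2.00 mM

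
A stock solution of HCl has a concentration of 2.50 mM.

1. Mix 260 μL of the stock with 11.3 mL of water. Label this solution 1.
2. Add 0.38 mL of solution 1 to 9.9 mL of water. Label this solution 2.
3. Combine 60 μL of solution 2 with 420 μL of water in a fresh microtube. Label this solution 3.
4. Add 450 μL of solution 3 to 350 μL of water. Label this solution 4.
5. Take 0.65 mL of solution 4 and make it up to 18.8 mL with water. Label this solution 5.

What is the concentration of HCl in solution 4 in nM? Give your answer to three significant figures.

Step 1: 260 μL + 11.3 mL = 11560 μL total → factor 11560/260 = 44.462
Step 2: 0.38 mL + 9.9 mL = 10.28 mL total → factor 10.28/0.38 = 27.053
Step 3: 60 μL + 420 μL = 480 μL total → factor 480/60 = 8
Step 4: 450 μL + 350 μL = 800 μL total → factor 800/450 = 1.7778
Dilution factor through solution 4 = 44.462 × 27.053 × 8 × 1.7778 = 17107
[solution 4] = 2.50 mM / 17107 = 0.0001461 mM = 146 nM

146 nM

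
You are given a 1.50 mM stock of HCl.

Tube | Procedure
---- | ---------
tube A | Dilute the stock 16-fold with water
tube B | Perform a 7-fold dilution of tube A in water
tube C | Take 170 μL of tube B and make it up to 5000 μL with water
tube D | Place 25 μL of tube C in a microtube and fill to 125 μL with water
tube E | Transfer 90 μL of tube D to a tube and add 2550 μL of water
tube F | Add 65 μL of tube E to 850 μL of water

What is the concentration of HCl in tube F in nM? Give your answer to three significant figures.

Step 1: 16-fold → factor 16
Step 2: 7-fold → factor 7
Step 3: 170 μL brought to 5000 μL → factor 5000/170 = 29.412
Step 4: 25 μL brought to 125 μL → factor 125/25 = 5
Step 5: 90 μL + 2550 μL = 2640 μL total → factor 2640/90 = 29.333
Step 6: 65 μL + 850 μL = 915 μL total → factor 915/65 = 14.077
Overall dilution factor = 16 × 7 × 29.412 × 5 × 29.333 × 14.077 = 6.8011 × 10^6
Final = 1.50 mM / 6.8011 × 10^6 = 2.206 × 10^-7 mM = 0.221 nM

0.221 nM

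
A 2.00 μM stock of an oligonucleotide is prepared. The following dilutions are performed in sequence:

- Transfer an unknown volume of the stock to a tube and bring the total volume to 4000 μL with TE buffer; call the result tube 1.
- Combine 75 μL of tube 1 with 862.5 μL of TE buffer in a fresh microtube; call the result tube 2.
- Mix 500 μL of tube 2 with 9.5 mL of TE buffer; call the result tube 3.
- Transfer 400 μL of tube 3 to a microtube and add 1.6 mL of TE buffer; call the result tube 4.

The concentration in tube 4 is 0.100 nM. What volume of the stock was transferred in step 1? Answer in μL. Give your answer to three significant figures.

Step 1: v brought to 4000 μL → factor = 4000 μL/v
Step 2: 75 μL + 862.5 μL = 937.5 μL total → factor 937.5/75 = 12.5
Step 3: 500 μL + 9.5 mL = 10000 μL total → factor 10000/500 = 20
Step 4: 400 μL + 1.6 mL = 2000 μL total → factor 2000/400 = 5
Product of known-step factors = 1250
Overall factor = 2.00 μM / (0.100 nM) = 20000
Step-1 factor = 20000 / 1250 = 16
v = 4000 μL / 16 = 250 μL

250 μL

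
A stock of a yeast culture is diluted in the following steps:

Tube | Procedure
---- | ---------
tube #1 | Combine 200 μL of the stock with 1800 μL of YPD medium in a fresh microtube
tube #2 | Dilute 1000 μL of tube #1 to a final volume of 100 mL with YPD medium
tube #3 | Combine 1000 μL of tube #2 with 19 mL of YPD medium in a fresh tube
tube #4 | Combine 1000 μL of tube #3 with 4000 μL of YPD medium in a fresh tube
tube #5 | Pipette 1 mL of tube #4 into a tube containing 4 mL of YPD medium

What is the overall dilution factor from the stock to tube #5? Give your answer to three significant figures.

Step 1: 200 μL + 1800 μL = 2000 μL total → factor 2000/200 = 10
Step 2: 1000 μL brought to 100 mL → factor 1 × 10^5/1000 = 100
Step 3: 1000 μL + 19 mL = 20000 μL total → factor 20000/1000 = 20
Step 4: 1000 μL + 4000 μL = 5000 μL total → factor 5000/1000 = 5
Step 5: 1 mL + 4 mL = 5 mL total → factor 5/1 = 5
Overall dilution factor = 10 × 100 × 20 × 5 × 5 = 5 × 10^5

5.00 × 10^5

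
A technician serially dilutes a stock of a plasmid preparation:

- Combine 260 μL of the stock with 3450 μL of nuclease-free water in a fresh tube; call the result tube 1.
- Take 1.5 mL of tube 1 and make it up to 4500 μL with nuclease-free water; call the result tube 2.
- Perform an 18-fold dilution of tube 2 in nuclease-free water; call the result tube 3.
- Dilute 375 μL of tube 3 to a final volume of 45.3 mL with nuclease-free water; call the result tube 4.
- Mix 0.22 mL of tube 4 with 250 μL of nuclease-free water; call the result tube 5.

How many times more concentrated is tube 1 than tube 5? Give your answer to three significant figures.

Step 1: 260 μL + 3450 μL = 3710 μL total → factor 3710/260 = 14.269
Step 2: 1.5 mL brought to 4500 μL → factor 4.5/1.5 = 3
Step 3: 18-fold → factor 18
Step 4: 375 μL brought to 45.3 mL → factor 45300/375 = 120.8
Step 5: 0.22 mL + 250 μL = 0.47 mL total → factor 0.47/0.22 = 2.1364
Dilution factor to tube 1 = 14.269; to tube 5 = 1.9885 × 10^5
[tube 1]/[tube 5] = (factor to tube 5)/(factor to tube 1) = 1.9885 × 10^5/14.269 = 1.39 × 10^4

1.39 × 10^4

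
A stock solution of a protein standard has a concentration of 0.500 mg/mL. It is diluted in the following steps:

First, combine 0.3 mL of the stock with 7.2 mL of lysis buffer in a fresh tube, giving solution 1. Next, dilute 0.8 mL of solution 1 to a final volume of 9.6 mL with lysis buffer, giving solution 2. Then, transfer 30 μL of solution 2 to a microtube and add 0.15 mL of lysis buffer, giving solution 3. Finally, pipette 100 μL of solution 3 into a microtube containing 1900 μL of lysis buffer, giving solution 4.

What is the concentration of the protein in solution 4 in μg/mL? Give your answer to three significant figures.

0.0139 μg/mL

Step 1: 0.3 mL + 7.2 mL = 7.5 mL total → factor 7.5/0.3 = 25
Step 2: 0.8 mL brought to 9.6 mL → factor 9.6/0.8 = 12
Step 3: 30 μL + 0.15 mL = 180 μL total → factor 180/30 = 6
Step 4: 100 μL + 1900 μL = 2000 μL total → factor 2000/100 = 20
Overall dilution factor = 25 × 12 × 6 × 20 = 36000
Final = 0.500 mg/mL / 36000 = 1.389 × 10^-5 mg/mL = 0.0139 μg/mL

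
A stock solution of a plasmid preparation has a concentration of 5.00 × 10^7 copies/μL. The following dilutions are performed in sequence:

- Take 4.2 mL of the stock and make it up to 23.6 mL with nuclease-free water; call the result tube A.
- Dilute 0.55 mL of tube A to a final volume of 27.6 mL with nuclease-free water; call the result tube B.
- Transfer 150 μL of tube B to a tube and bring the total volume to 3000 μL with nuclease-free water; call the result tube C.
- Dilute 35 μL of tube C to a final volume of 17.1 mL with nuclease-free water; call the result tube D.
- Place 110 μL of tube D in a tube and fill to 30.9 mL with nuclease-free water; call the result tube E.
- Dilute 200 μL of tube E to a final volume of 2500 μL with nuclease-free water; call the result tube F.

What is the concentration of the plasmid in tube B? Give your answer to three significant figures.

1.77 × 10^5 copies/μL

Step 1: 4.2 mL brought to 23.6 mL → factor 23.6/4.2 = 5.619
Step 2: 0.55 mL brought to 27.6 mL → factor 27.6/0.55 = 50.182
Dilution factor through tube B = 5.619 × 50.182 = 281.97
[tube B] = 5.00 × 10^7 copies/μL / 281.97 = 1.77 × 10^5 copies/μL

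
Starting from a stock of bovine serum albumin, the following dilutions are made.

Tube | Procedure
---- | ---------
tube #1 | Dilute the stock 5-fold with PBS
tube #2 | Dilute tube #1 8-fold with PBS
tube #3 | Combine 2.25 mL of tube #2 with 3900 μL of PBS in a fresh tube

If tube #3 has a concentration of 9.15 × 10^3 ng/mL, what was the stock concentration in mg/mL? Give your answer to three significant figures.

1.00 mg/mL

Step 1: 5-fold → factor 5
Step 2: 8-fold → factor 8
Step 3: 2.25 mL + 3900 μL = 6.15 mL total → factor 6.15/2.25 = 2.7333
Overall dilution factor = 5 × 8 × 2.7333 = 109.33
Stock = 9.15 × 10^3 ng/mL × 109.33 = 1.000 × 10^6 ng/mL = 1.00 mg/mL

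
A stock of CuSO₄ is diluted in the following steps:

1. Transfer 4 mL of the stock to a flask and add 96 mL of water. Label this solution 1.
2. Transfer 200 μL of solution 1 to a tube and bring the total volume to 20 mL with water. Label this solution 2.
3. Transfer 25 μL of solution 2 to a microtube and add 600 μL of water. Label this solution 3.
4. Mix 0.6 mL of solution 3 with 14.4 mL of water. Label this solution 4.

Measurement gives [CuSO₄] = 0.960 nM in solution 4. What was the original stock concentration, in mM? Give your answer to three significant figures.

Step 1: 4 mL + 96 mL = 100 mL total → factor 100/4 = 25
Step 2: 200 μL brought to 20 mL → factor 20000/200 = 100
Step 3: 25 μL + 600 μL = 625 μL total → factor 625/25 = 25
Step 4: 0.6 mL + 14.4 mL = 15 mL total → factor 15/0.6 = 25
Overall dilution factor = 25 × 100 × 25 × 25 = 1.5625 × 10^6
Stock = 0.960 nM × 1.5625 × 10^6 = 1.500 × 10^6 nM = 1.50 mM

1.50 mM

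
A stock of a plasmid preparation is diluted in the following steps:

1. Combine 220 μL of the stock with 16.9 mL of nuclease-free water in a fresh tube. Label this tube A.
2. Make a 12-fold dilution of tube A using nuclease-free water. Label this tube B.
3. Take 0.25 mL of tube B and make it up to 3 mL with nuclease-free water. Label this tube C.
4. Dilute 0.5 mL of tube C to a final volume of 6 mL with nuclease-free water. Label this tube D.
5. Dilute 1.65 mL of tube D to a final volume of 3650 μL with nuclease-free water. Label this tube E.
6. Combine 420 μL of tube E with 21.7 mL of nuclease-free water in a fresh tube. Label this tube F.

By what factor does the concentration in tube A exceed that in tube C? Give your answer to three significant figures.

Step 1: 220 μL + 16.9 mL = 17120 μL total → factor 17120/220 = 77.818
Step 2: 12-fold → factor 12
Step 3: 0.25 mL brought to 3 mL → factor 3/0.25 = 12
Dilution factor to tube A = 77.818; to tube C = 11206
[tube A]/[tube C] = (factor to tube C)/(factor to tube A) = 11206/77.818 = 144

144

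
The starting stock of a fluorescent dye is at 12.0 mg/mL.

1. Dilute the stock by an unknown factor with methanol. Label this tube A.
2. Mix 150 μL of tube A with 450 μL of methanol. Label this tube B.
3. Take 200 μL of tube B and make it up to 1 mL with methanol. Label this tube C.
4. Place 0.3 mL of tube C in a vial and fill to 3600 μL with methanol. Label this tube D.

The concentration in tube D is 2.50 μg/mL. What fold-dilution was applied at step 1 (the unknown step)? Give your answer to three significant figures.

20.0-fold

Step 1: unknown factor x
Step 2: 150 μL + 450 μL = 600 μL total → factor 600/150 = 4
Step 3: 200 μL brought to 1 mL → factor 1000/200 = 5
Step 4: 0.3 mL brought to 3600 μL → factor 3.6/0.3 = 12
Product of known-step factors = 240
Overall factor = 12.0 mg/mL / (2.50 μg/mL) = 4800
x = 4800 / 240 = 20.0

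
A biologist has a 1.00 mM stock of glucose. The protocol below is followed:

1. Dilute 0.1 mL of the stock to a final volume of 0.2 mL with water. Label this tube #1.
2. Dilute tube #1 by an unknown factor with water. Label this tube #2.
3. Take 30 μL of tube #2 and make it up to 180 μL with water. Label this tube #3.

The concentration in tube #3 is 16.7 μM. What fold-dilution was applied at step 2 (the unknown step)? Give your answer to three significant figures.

4.99-fold

Step 1: 0.1 mL brought to 0.2 mL → factor 0.2/0.1 = 2
Step 2: unknown factor x
Step 3: 30 μL brought to 180 μL → factor 180/30 = 6
Product of known-step factors = 12
Overall factor = 1.00 mM / (16.7 μM) = 59.88
x = 59.88 / 12 = 4.99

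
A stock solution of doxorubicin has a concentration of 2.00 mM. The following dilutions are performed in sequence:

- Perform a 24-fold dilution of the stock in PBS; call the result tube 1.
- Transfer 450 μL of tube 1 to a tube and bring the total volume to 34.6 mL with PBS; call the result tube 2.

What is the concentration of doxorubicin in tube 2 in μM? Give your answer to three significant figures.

1.08 μM

Step 1: 24-fold → factor 24
Step 2: 450 μL brought to 34.6 mL → factor 34600/450 = 76.889
Overall dilution factor = 24 × 76.889 = 1845.3
Final = 2.00 mM / 1845.3 = 0.001084 mM = 1.08 μM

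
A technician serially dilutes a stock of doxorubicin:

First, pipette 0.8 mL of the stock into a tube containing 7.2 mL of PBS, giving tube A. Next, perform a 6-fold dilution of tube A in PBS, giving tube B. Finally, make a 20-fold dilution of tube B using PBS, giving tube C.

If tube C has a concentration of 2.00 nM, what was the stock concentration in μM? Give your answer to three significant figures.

Step 1: 0.8 mL + 7.2 mL = 8 mL total → factor 8/0.8 = 10
Step 2: 6-fold → factor 6
Step 3: 20-fold → factor 20
Overall dilution factor = 10 × 6 × 20 = 1200
Stock = 2.00 nM × 1200 = 2400 nM = 2.40 μM

2.40 μM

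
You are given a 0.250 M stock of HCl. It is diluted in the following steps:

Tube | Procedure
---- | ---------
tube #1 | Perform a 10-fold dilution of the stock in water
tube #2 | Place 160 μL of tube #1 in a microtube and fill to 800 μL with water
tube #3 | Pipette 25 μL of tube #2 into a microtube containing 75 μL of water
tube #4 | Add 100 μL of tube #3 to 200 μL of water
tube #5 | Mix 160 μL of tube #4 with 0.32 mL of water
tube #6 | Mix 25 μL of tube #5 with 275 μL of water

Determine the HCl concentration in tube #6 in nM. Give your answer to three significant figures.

Step 1: 10-fold → factor 10
Step 2: 160 μL brought to 800 μL → factor 800/160 = 5
Step 3: 25 μL + 75 μL = 100 μL total → factor 100/25 = 4
Step 4: 100 μL + 200 μL = 300 μL total → factor 300/100 = 3
Step 5: 160 μL + 0.32 mL = 480 μL total → factor 480/160 = 3
Step 6: 25 μL + 275 μL = 300 μL total → factor 300/25 = 12
Overall dilution factor = 10 × 5 × 4 × 3 × 3 × 12 = 21600
Final = 0.250 M / 21600 = 1.157 × 10^-5 M = 1.16 × 10^4 nM

1.16 × 10^4 nM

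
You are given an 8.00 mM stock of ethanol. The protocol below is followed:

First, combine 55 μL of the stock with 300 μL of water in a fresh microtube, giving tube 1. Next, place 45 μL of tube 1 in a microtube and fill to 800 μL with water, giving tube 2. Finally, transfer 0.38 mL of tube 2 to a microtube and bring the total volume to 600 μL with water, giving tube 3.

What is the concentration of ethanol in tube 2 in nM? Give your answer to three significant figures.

6.97 × 10^4 nM

Step 1: 55 μL + 300 μL = 355 μL total → factor 355/55 = 6.4545
Step 2: 45 μL brought to 800 μL → factor 800/45 = 17.778
Dilution factor through tube 2 = 6.4545 × 17.778 = 114.75
[tube 2] = 8.00 mM / 114.75 = 0.06972 mM = 6.97 × 10^4 nM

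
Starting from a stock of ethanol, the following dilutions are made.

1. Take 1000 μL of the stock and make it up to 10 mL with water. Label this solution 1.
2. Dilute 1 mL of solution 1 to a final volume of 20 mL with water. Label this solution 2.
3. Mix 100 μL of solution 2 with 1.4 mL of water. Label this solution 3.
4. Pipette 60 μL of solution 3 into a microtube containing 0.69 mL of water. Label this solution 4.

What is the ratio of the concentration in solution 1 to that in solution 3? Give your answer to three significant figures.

Step 1: 1000 μL brought to 10 mL → factor 10000/1000 = 10
Step 2: 1 mL brought to 20 mL → factor 20/1 = 20
Step 3: 100 μL + 1.4 mL = 1500 μL total → factor 1500/100 = 15
Dilution factor to solution 1 = 10; to solution 3 = 3000
[solution 1]/[solution 3] = (factor to solution 3)/(factor to solution 1) = 3000/10 = 300

300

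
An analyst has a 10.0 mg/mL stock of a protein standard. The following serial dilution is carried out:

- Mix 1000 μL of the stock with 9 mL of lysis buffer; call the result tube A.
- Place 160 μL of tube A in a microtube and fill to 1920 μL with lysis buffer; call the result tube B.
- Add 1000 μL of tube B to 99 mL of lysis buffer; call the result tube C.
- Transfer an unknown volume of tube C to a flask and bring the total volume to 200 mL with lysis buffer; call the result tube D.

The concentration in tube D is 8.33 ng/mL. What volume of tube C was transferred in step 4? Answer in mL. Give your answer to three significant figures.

2.00 mL

Step 1: 1000 μL + 9 mL = 10000 μL total → factor 10000/1000 = 10
Step 2: 160 μL brought to 1920 μL → factor 1920/160 = 12
Step 3: 1000 μL + 99 mL = 1 × 10^5 μL total → factor 1 × 10^5/1000 = 100
Step 4: v brought to 200 mL → factor = 200 mL/v
Product of known-step factors = 12000
Overall factor = 10.0 mg/mL / (8.33 ng/mL) = 1.2005 × 10^6
Step-4 factor = 1.2005 × 10^6 / 12000 = 100.04
v = 200 mL / 100.04 = 2.00 mL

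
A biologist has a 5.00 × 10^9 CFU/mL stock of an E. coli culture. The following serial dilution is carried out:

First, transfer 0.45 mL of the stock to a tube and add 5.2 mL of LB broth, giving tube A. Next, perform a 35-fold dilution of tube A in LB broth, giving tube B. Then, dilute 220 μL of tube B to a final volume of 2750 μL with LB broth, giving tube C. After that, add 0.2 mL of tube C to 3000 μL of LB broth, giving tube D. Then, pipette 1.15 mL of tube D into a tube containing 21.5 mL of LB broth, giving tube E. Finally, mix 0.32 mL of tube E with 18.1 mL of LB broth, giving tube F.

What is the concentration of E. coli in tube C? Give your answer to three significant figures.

Step 1: 0.45 mL + 5.2 mL = 5.65 mL total → factor 5.65/0.45 = 12.556
Step 2: 35-fold → factor 35
Step 3: 220 μL brought to 2750 μL → factor 2750/220 = 12.5
Dilution factor through tube C = 12.556 × 35 × 12.5 = 5493.1
[tube C] = 5.00 × 10^9 CFU/mL / 5493.1 = 9.10 × 10^5 CFU/mL

9.10 × 10^5 CFU/mL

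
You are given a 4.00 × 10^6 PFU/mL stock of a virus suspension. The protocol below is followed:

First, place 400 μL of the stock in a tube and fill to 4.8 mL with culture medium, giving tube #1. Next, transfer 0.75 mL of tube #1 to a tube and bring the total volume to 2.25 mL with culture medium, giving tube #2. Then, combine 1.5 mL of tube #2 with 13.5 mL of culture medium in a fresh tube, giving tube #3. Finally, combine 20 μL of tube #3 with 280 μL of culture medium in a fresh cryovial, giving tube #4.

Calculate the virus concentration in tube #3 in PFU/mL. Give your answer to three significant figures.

Step 1: 400 μL brought to 4.8 mL → factor 4800/400 = 12
Step 2: 0.75 mL brought to 2.25 mL → factor 2.25/0.75 = 3
Step 3: 1.5 mL + 13.5 mL = 15 mL total → factor 15/1.5 = 10
Dilution factor through tube #3 = 12 × 3 × 10 = 360
[tube #3] = 4.00 × 10^6 PFU/mL / 360 = 1.11 × 10^4 PFU/mL

1.11 × 10^4 PFU/mL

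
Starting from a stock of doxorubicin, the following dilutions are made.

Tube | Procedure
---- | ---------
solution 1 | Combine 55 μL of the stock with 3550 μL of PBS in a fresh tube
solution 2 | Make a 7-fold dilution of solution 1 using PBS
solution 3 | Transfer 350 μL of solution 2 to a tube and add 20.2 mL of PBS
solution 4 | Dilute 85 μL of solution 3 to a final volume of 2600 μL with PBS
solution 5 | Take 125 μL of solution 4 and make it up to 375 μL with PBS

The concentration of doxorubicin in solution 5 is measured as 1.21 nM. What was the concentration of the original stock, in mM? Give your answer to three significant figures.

2.99 mM

Step 1: 55 μL + 3550 μL = 3605 μL total → factor 3605/55 = 65.545
Step 2: 7-fold → factor 7
Step 3: 350 μL + 20.2 mL = 20550 μL total → factor 20550/350 = 58.714
Step 4: 85 μL brought to 2600 μL → factor 2600/85 = 30.588
Step 5: 125 μL brought to 375 μL → factor 375/125 = 3
Overall dilution factor = 65.545 × 7 × 58.714 × 30.588 × 3 = 2.4721 × 10^6
Stock = 1.21 nM × 2.4721 × 10^6 = 2.991 × 10^6 nM = 2.99 mM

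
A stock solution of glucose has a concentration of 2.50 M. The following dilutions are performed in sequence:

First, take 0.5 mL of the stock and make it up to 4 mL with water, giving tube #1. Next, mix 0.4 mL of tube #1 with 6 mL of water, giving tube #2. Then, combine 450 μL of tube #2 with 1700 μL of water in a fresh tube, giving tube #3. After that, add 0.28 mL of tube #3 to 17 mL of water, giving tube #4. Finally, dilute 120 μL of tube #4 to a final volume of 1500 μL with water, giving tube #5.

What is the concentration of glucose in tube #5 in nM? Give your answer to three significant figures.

5.30 × 10^3 nM

Step 1: 0.5 mL brought to 4 mL → factor 4/0.5 = 8
Step 2: 0.4 mL + 6 mL = 6.4 mL total → factor 6.4/0.4 = 16
Step 3: 450 μL + 1700 μL = 2150 μL total → factor 2150/450 = 4.7778
Step 4: 0.28 mL + 17 mL = 17.28 mL total → factor 17.28/0.28 = 61.714
Step 5: 120 μL brought to 1500 μL → factor 1500/120 = 12.5
Overall dilution factor = 8 × 16 × 4.7778 × 61.714 × 12.5 = 4.7177 × 10^5
Final = 2.50 M / 4.7177 × 10^5 = 5.299 × 10^-6 M = 5.30 × 10^3 nM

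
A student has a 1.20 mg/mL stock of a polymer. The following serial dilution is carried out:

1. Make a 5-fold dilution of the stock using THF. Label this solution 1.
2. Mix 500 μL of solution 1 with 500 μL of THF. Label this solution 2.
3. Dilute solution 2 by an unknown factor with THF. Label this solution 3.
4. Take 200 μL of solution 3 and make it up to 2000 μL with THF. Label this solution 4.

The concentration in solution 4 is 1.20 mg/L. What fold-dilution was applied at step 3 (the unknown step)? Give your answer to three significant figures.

Step 1: 5-fold → factor 5
Step 2: 500 μL + 500 μL = 1000 μL total → factor 1000/500 = 2
Step 3: unknown factor x
Step 4: 200 μL brought to 2000 μL → factor 2000/200 = 10
Product of known-step factors = 100
Overall factor = 1.20 mg/mL / (1.20 mg/L) = 1000
x = 1000 / 100 = 10.0

10.0-fold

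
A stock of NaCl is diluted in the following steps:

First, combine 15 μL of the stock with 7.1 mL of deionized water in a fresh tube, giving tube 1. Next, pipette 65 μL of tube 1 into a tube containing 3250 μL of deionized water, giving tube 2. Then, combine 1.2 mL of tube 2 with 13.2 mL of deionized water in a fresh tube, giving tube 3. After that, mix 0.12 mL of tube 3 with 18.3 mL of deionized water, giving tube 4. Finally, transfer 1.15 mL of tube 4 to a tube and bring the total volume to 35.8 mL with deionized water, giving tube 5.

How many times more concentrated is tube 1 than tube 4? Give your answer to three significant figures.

9.39 × 10^4

Step 1: 15 μL + 7.1 mL = 7115 μL total → factor 7115/15 = 474.33
Step 2: 65 μL + 3250 μL = 3315 μL total → factor 3315/65 = 51
Step 3: 1.2 mL + 13.2 mL = 14.4 mL total → factor 14.4/1.2 = 12
Step 4: 0.12 mL + 18.3 mL = 18.42 mL total → factor 18.42/0.12 = 153.5
Dilution factor to tube 1 = 474.33; to tube 4 = 4.456 × 10^7
[tube 1]/[tube 4] = (factor to tube 4)/(factor to tube 1) = 4.456 × 10^7/474.33 = 9.39 × 10^4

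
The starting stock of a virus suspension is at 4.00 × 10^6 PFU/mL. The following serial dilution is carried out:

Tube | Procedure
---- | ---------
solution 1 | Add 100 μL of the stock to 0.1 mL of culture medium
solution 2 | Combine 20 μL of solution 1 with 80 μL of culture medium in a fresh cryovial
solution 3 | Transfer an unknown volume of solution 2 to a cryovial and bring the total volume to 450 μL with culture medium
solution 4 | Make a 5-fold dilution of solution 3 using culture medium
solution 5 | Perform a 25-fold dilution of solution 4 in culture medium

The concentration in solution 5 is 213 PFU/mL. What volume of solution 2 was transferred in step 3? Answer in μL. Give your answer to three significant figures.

30.0 μL

Step 1: 100 μL + 0.1 mL = 200 μL total → factor 200/100 = 2
Step 2: 20 μL + 80 μL = 100 μL total → factor 100/20 = 5
Step 3: v brought to 450 μL → factor = 450 μL/v
Step 4: 5-fold → factor 5
Step 5: 25-fold → factor 25
Product of known-step factors = 1250
Overall factor = 4.00 × 10^6 PFU/mL / (213 PFU/mL) = 18779
Step-3 factor = 18779 / 1250 = 15.023
v = 450 μL / 15.023 = 30.0 μL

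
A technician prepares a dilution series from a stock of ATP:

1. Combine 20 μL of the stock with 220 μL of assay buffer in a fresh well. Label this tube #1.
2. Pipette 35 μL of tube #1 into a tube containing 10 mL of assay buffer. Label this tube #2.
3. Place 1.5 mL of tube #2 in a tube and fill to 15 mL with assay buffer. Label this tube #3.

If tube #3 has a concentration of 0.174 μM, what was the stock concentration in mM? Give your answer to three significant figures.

Step 1: 20 μL + 220 μL = 240 μL total → factor 240/20 = 12
Step 2: 35 μL + 10 mL = 10035 μL total → factor 10035/35 = 286.71
Step 3: 1.5 mL brought to 15 mL → factor 15/1.5 = 10
Overall dilution factor = 12 × 286.71 × 10 = 34406
Stock = 0.174 μM × 34406 = 5987 μM = 5.99 mM

5.99 mM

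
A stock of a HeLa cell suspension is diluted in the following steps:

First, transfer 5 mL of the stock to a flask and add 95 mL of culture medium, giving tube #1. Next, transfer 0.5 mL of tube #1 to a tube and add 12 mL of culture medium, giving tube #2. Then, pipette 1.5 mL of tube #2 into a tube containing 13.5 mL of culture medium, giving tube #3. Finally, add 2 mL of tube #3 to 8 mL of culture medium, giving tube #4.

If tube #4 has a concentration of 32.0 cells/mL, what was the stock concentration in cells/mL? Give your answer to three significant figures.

8.00 × 10^5 cells/mL

Step 1: 5 mL + 95 mL = 100 mL total → factor 100/5 = 20
Step 2: 0.5 mL + 12 mL = 12.5 mL total → factor 12.5/0.5 = 25
Step 3: 1.5 mL + 13.5 mL = 15 mL total → factor 15/1.5 = 10
Step 4: 2 mL + 8 mL = 10 mL total → factor 10/2 = 5
Overall dilution factor = 20 × 25 × 10 × 5 = 25000
Stock = 32.0 cells/mL × 25000 = 8.00 × 10^5 cells/mL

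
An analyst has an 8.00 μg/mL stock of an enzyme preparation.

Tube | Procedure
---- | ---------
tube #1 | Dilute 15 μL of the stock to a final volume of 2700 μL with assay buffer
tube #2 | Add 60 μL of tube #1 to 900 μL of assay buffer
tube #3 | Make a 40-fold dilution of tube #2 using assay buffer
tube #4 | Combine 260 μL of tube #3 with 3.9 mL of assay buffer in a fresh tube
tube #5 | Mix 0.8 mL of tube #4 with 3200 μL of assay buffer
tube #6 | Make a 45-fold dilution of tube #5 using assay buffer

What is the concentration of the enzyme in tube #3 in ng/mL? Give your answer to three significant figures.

0.0694 ng/mL

Step 1: 15 μL brought to 2700 μL → factor 2700/15 = 180
Step 2: 60 μL + 900 μL = 960 μL total → factor 960/60 = 16
Step 3: 40-fold → factor 40
Dilution factor through tube #3 = 180 × 16 × 40 = 1.152 × 10^5
[tube #3] = 8.00 μg/mL / 1.152 × 10^5 = 6.944 × 10^-5 μg/mL = 0.0694 ng/mL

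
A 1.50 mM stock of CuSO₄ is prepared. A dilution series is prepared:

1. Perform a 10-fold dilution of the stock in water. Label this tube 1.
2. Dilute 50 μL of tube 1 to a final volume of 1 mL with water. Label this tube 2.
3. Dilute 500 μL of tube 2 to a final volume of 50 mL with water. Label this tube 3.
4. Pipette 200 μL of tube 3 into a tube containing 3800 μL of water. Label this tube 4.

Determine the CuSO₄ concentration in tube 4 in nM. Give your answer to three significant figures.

3.75 nM

Step 1: 10-fold → factor 10
Step 2: 50 μL brought to 1 mL → factor 1000/50 = 20
Step 3: 500 μL brought to 50 mL → factor 50000/500 = 100
Step 4: 200 μL + 3800 μL = 4000 μL total → factor 4000/200 = 20
Overall dilution factor = 10 × 20 × 100 × 20 = 4 × 10^5
Final = 1.50 mM / 4 × 10^5 = 3.750 × 10^-6 mM = 3.75 nM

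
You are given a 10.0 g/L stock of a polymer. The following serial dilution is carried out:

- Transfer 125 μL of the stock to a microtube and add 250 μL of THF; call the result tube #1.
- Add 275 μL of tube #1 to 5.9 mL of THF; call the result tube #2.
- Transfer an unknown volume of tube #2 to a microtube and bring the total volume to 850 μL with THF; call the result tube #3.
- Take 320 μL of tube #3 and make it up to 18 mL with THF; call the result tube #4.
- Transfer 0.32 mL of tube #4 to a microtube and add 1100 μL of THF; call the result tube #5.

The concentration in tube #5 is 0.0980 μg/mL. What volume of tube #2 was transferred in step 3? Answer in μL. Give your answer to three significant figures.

Step 1: 125 μL + 250 μL = 375 μL total → factor 375/125 = 3
Step 2: 275 μL + 5.9 mL = 6175 μL total → factor 6175/275 = 22.455
Step 3: v brought to 850 μL → factor = 850 μL/v
Step 4: 320 μL brought to 18 mL → factor 18000/320 = 56.25
Step 5: 0.32 mL + 1100 μL = 1.42 mL total → factor 1.42/0.32 = 4.4375
Product of known-step factors = 16815
Overall factor = 10.0 g/L / (0.0980 μg/mL) = 1.0204 × 10^5
Step-3 factor = 1.0204 × 10^5 / 16815 = 6.0686
v = 850 μL / 6.0686 = 140 μL

140 μL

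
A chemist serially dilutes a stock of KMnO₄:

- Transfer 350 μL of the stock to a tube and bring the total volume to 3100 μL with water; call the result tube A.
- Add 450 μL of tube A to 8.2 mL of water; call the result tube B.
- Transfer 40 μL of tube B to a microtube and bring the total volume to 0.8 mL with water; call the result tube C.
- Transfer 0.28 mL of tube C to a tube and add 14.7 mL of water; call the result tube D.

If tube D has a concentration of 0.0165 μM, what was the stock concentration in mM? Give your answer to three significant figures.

Step 1: 350 μL brought to 3100 μL → factor 3100/350 = 8.8571
Step 2: 450 μL + 8.2 mL = 8650 μL total → factor 8650/450 = 19.222
Step 3: 40 μL brought to 0.8 mL → factor 800/40 = 20
Step 4: 0.28 mL + 14.7 mL = 14.98 mL total → factor 14.98/0.28 = 53.5
Overall dilution factor = 8.8571 × 19.222 × 20 × 53.5 = 1.8217 × 10^5
Stock = 0.0165 μM × 1.8217 × 10^5 = 3006 μM = 3.01 mM

3.01 mM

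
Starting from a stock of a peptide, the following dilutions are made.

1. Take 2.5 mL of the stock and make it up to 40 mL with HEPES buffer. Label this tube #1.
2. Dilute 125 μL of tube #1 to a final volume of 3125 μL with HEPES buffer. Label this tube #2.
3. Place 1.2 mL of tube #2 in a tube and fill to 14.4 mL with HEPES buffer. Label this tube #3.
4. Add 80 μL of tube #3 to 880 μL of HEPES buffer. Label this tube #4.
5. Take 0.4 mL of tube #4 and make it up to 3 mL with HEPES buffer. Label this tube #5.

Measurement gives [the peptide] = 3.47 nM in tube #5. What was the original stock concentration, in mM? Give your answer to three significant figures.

1.50 mM

Step 1: 2.5 mL brought to 40 mL → factor 40/2.5 = 16
Step 2: 125 μL brought to 3125 μL → factor 3125/125 = 25
Step 3: 1.2 mL brought to 14.4 mL → factor 14.4/1.2 = 12
Step 4: 80 μL + 880 μL = 960 μL total → factor 960/80 = 12
Step 5: 0.4 mL brought to 3 mL → factor 3/0.4 = 7.5
Overall dilution factor = 16 × 25 × 12 × 12 × 7.5 = 4.32 × 10^5
Stock = 3.47 nM × 4.32 × 10^5 = 1.499 × 10^6 nM = 1.50 mM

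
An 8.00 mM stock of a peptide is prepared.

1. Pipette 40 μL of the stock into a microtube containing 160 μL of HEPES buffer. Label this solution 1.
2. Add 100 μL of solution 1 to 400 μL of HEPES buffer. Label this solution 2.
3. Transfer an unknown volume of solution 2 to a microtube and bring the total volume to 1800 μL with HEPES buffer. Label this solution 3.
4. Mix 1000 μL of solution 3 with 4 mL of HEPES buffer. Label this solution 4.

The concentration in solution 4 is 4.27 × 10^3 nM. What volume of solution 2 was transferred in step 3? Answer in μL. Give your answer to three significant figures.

120 μL

Step 1: 40 μL + 160 μL = 200 μL total → factor 200/40 = 5
Step 2: 100 μL + 400 μL = 500 μL total → factor 500/100 = 5
Step 3: v brought to 1800 μL → factor = 1800 μL/v
Step 4: 1000 μL + 4 mL = 5000 μL total → factor 5000/1000 = 5
Product of known-step factors = 125
Overall factor = 8.00 mM / (4.27 × 10^3 nM) = 1873.5
Step-3 factor = 1873.5 / 125 = 14.988
v = 1800 μL / 14.988 = 120 μL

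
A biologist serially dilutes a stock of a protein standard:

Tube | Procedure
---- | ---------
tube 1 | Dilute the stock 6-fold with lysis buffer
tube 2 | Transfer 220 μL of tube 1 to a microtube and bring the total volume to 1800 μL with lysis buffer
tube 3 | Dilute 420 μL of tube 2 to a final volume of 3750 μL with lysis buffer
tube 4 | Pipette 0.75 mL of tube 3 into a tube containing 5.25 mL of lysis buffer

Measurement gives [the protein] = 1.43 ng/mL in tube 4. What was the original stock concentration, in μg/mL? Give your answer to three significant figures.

Step 1: 6-fold → factor 6
Step 2: 220 μL brought to 1800 μL → factor 1800/220 = 8.1818
Step 3: 420 μL brought to 3750 μL → factor 3750/420 = 8.9286
Step 4: 0.75 mL + 5.25 mL = 6 mL total → factor 6/0.75 = 8
Overall dilution factor = 6 × 8.1818 × 8.9286 × 8 = 3506.5
Stock = 1.43 ng/mL × 3506.5 = 5014 ng/mL = 5.01 μg/mL

5.01 μg/mL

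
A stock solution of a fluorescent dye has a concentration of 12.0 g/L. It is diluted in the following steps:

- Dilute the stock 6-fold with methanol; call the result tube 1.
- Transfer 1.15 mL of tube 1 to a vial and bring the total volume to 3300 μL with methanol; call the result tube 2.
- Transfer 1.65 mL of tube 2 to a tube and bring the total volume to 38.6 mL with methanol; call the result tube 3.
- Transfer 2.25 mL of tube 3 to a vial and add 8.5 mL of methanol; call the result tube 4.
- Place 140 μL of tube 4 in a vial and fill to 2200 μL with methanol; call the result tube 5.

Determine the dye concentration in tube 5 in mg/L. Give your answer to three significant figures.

0.397 mg/L

Step 1: 6-fold → factor 6
Step 2: 1.15 mL brought to 3300 μL → factor 3.3/1.15 = 2.8696
Step 3: 1.65 mL brought to 38.6 mL → factor 38.6/1.65 = 23.394
Step 4: 2.25 mL + 8.5 mL = 10.75 mL total → factor 10.75/2.25 = 4.7778
Step 5: 140 μL brought to 2200 μL → factor 2200/140 = 15.714
Overall dilution factor = 6 × 2.8696 × 23.394 × 4.7778 × 15.714 = 30241
Final = 12.0 g/L / 30241 = 0.0003968 g/L = 0.397 mg/L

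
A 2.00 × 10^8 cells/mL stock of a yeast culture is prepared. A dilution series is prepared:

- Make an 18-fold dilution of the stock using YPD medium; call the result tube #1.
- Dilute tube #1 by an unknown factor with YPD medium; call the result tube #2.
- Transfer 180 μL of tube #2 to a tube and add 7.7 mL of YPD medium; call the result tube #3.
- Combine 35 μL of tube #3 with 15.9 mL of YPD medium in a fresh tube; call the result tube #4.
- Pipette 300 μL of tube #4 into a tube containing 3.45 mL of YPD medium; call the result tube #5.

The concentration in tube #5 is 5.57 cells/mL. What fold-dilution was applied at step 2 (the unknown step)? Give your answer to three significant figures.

Step 1: 18-fold → factor 18
Step 2: unknown factor x
Step 3: 180 μL + 7.7 mL = 7880 μL total → factor 7880/180 = 43.778
Step 4: 35 μL + 15.9 mL = 15935 μL total → factor 15935/35 = 455.29
Step 5: 300 μL + 3.45 mL = 3750 μL total → factor 3750/300 = 12.5
Product of known-step factors = 4.4846 × 10^6
Overall factor = 2.00 × 10^8 cells/mL / (5.57 cells/mL) = 3.5907 × 10^7
x = 3.5907 × 10^7 / 4.4846 × 10^6 = 8.01

8.01-fold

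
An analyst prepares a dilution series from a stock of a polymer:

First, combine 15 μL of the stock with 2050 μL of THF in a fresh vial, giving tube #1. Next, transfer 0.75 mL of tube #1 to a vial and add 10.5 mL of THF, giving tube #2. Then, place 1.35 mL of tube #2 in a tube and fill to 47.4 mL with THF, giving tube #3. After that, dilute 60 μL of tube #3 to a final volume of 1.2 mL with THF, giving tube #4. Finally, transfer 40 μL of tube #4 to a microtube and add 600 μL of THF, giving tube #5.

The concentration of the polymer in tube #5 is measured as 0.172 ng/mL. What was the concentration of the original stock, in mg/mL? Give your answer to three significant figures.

3.99 mg/mL

Step 1: 15 μL + 2050 μL = 2065 μL total → factor 2065/15 = 137.67
Step 2: 0.75 mL + 10.5 mL = 11.25 mL total → factor 11.25/0.75 = 15
Step 3: 1.35 mL brought to 47.4 mL → factor 47.4/1.35 = 35.111
Step 4: 60 μL brought to 1.2 mL → factor 1200/60 = 20
Step 5: 40 μL + 600 μL = 640 μL total → factor 640/40 = 16
Overall dilution factor = 137.67 × 15 × 35.111 × 20 × 16 = 2.3201 × 10^7
Stock = 0.172 ng/mL × 2.3201 × 10^7 = 3.991 × 10^6 ng/mL = 3.99 mg/mL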